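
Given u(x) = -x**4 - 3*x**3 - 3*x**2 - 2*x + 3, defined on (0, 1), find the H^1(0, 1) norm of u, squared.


||u||_{H^1}^2 = 148163/1260

The H^1 norm (squared) on an interval (0, L) is
  ||u||_{H^1}^2 = ∫_0^L u(x)^2 dx + ∫_0^L u'(x)^2 dx.
Compute u'(x) = -4*x**3 - 9*x**2 - 6*x - 2.
Then u(x)^2 = x**8 + 6*x**7 + 15*x**6 + 22*x**5 + 15*x**4 - 6*x**3 - 14*x**2 - 12*x + 9 and u'(x)^2 = 16*x**6 + 72*x**5 + 129*x**4 + 124*x**3 + 72*x**2 + 24*x + 4.
Integrate each monomial from 0 to 1 using ∫_0^1 c·x^n dx = c·1^(n+1)/(n+1):
  ∫_0^1 u(x)^2 dx = ∫_0^1 (x^8 + 6*x^7 + 15*x^6 + 22*x^5 + 15*x^4 - 6*x^3 - 14*x^2 - 12*x + 9) dx. Term by term:
    ∫_0^1 x^8 dx = 1/9;  ∫_0^1 6*x^7 dx = 3/4;  ∫_0^1 15*x^6 dx = 15/7;
    ∫_0^1 22*x^5 dx = 11/3;  ∫_0^1 15*x^4 dx = 3;  ∫_0^1 -6*x^3 dx = -3/2;
    ∫_0^1 -14*x^2 dx = -14/3;  ∫_0^1 -12*x dx = -6;  ∫_0^1 9 dx = 9.
  Sum: 1/9 + 3/4 + 15/7 + 11/3 + 3 − 3/2 − 14/3 − 6 + 9 = 1639/252.
  ∫_0^1 u'(x)^2 dx = ∫_0^1 (16*x^6 + 72*x^5 + 129*x^4 + 124*x^3 + 72*x^2 + 24*x + 4) dx. Term by term:
    ∫_0^1 16*x^6 dx = 16/7;  ∫_0^1 72*x^5 dx = 12;  ∫_0^1 129*x^4 dx = 129/5;
    ∫_0^1 124*x^3 dx = 31;  ∫_0^1 72*x^2 dx = 24;  ∫_0^1 24*x dx = 12;
    ∫_0^1 4 dx = 4.
  Sum: 16/7 + 12 + 129/5 + 31 + 24 + 12 + 4 = 3888/35.
Adding: ||u||_{H^1}^2 = 1639/252 + 3888/35 = 148163/1260.


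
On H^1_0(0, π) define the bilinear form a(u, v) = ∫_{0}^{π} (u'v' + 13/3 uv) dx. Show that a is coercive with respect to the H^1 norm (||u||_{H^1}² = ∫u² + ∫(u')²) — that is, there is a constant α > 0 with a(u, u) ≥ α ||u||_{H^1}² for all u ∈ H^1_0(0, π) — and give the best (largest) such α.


α = 1

Coercivity of a(·,·) on H^1_0(0, π) means a(u, u) ≥ α ||u||_{H^1}² for every u ∈ H^1_0.
The interval has length L = π, and Poincaré/coercivity depend only on L. Here a(u, u) = ∫(u')² + (13/3)·∫u².
Here c = 13/3 ≥ 1, so a(u,u) = ∫(u')² + c∫u² ≥ ∫(u')² + ∫u² = ||u||_{H^1}², i.e. α = 1 works. No larger α is possible: a(u,u) ≥ α||u||_{H^1}² means (1−α)∫(u')² ≥ (α−c)∫u², and for the modes u_n = sin(nπ(x−x₀)/L) (x₀ the left endpoint) one has ∫u_n²/∫(u_n')² = (L/(nπ))² → 0, so a(u_n,u_n)/||u_n||_{H^1}² → 1. Hence the optimal constant is α = 1.
Therefore α = 1.


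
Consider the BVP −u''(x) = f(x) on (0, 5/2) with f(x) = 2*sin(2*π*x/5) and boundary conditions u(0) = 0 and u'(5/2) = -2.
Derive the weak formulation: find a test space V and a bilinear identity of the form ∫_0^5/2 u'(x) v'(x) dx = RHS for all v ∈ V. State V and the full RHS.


V = {v ∈ H^1(0, 5/2) : v(0) = 0} (test functions vanish at x = 0 where u is specified); weak form: ∫_0^5/2 u'v' dx = ∫_0^5/2 (2*sin(2*π*x/5)) v dx − 2·v(5/2) for all v ∈ V.

Multiply both sides by a test function v and integrate from 0 to 5/2:
  ∫_0^5/2 −u''(x) v(x) dx = ∫_0^5/2 f(x) v(x) dx.
Integrate the LHS by parts once:
  ∫_0^5/2 −u'' v dx = −[u'(x) v(x)]_0^5/2 + ∫_0^5/2 u'(x) v'(x) dx.
Thus ∫_0^5/2 u'(x) v'(x) dx = ∫_0^5/2 f(x) v(x) dx + [u'(x) v(x)]_0^5/2.
Choose V so that boundary terms are either known or forced to vanish.
Mixed BC: u(0) = 0 (Dirichlet) and u'(5/2) = -2 (Neumann). Define V = {v ∈ H^1(0, 5/2) : v(0) = 0}. Then [u' v]_0^5/2 = u'(5/2)·v(5/2) − u'(0)·0 = − 2·v(5/2).
Weak formulation: find u (satisfying any essential BC) such that ∫_0^5/2 u'(x) v'(x) dx = ∫_0^5/2 f v dx − 2·v(5/2) for all v ∈ V (Dirichlet at 0 absorbed into V; Neumann datum at x = 5/2 contributes the boundary term).
Substituting f(x) = 2*sin(2*π*x/5), the right-hand side is ∫_0^5/2 (2*sin(2*π*x/5)) v dx − 2·v(5/2).


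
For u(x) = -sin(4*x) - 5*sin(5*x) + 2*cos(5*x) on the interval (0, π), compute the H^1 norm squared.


||u||_{H^1(0,π)}^2 = 832/9 + 771*π/2

u'(x) = -10*sin(5*x) - 4*cos(4*x) - 25*cos(5*x).
Expand u² and (u')² and integrate term by term on (0, π), using: for integers n ≥ 1, ∫_0^π sin²(nx) dx = ∫_0^π cos²(nx) dx = π/2; for n ≠ n', ∫_0^π sin(nx)sin(n'x) dx = ∫_0^π cos(nx)cos(n'x) dx = 0; and by product-to-sum, ∫_0^π sin(nx)cos(n'x) dx = ½∫_0^π [sin((n+n')x) + sin((n−n')x)] dx, which is 0 when n+n' is even and 2n/(n²−n'²) when n+n' is odd (it need not vanish on (0, π)).
  u² squared terms: (-1)²·∫sin(4x)² dx = 1·π/2 = π/2;  (-5)²·∫sin(5x)² dx = 25·π/2 = 25*π/2;  (2)²·∫cos(5x)² dx = 4·π/2 = 2*π.
  u² cross terms: 2·(-1)·(-5)·∫sin(4x)·sin(5x) dx = 10·(0) = 0;  2·(-1)·(2)·∫sin(4x)·cos(5x) dx = -4·(-8/9) = 32/9;  2·(-5)·(2)·∫sin(5x)·cos(5x) dx = -20·(0) = 0.
  So ∫_0^π u² dx = π/2 + 25*π/2 + 2*π + 0 + 32/9 + 0 = 32/9 + 15*π.
  (u')² squared terms: (-25)²·∫cos(5x)² dx = 625·π/2 = 625*π/2;  (-10)²·∫sin(5x)² dx = 100·π/2 = 50*π;  (-4)²·∫cos(4x)² dx = 16·π/2 = 8*π.
  (u')² cross terms: 2·(-25)·(-10)·∫cos(5x)·sin(5x) dx = 500·(0) = 0;  2·(-25)·(-4)·∫cos(5x)·cos(4x) dx = 200·(0) = 0;  2·(-10)·(-4)·∫sin(5x)·cos(4x) dx = 80·(10/9) = 800/9.
  So ∫_0^π (u')² dx = 625*π/2 + 50*π + 8*π + 0 + 0 + 800/9 = 800/9 + 741*π/2.
||u||_{H^1}^2 = (32/9 + 15*π) + (800/9 + 741*π/2) = 832/9 + 771*π/2.


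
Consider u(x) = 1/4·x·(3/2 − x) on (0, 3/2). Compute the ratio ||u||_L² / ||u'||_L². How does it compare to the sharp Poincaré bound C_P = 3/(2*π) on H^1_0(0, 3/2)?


||u||_L² / ||u'||_L² = 3*sqrt(10)/20 < C_P = 3/(2*π).

u(x) = 1/4·x·(3/2 − x), so u'(x) = 3/8 - x/2.
u(x) = 1/4·x·(3/2 − x) vanishes at x = 0 and x = 3/2, so u ∈ H^1_0(0, 3/2). Differentiate via the product rule and integrate the resulting polynomials term by term.
  ∫_0^3/2 u² dx = ∫_0^3/2 (x^4/16 - 3*x^3/16 + 9*x^2/64) dx. Term by term:
    ∫_0^3/2 x^4/16 dx = 243/2560;  ∫_0^3/2 -3*x^3/16 dx = -243/1024;  ∫_0^3/2 9*x^2/64 dx = 81/512.
  Sum: 243/2560 − 243/1024 + 81/512 = 81/5120.
  ∫_0^3/2 (u')² dx = ∫_0^3/2 (x^2/4 - 3*x/8 + 9/64) dx. Term by term:
    ∫_0^3/2 x^2/4 dx = 9/32;  ∫_0^3/2 -3*x/8 dx = -27/64;  ∫_0^3/2 9/64 dx = 27/128.
  Sum: 9/32 − 27/64 + 27/128 = 9/128.
∫_0^3/2 u² dx = 81/5120, so ||u||_L² = 9*sqrt(5)/160.
∫_0^3/2 (u')² dx = 9/128, so ||u'||_L² = 3*sqrt(2)/16.
Ratio ||u||_L² / ||u'||_L² = 3*sqrt(10)/20.
Sharp Poincaré constant on H^1_0(0, 3/2) is C_P = L/π = 3/(2*π), achieved by sin(2*π/3·x).
A polynomial bump cannot attain the sharp Poincaré constant (only the first sine eigenfunction does), so the ratio is strictly less than C_P, consistent with ||u||_L² ≤ C_P ||u'||_L².


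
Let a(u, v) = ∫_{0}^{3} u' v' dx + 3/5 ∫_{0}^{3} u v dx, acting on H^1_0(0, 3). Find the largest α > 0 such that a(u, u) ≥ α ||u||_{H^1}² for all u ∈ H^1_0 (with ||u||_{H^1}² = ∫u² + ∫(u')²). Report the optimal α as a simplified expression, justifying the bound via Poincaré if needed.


α = (27/5 + π^2)/(9 + π^2)

Coercivity of a(·,·) on H^1_0(0, 3) means a(u, u) ≥ α ||u||_{H^1}² for every u ∈ H^1_0.
The interval has length L = 3, and Poincaré/coercivity depend only on L. Here a(u, u) = ∫(u')² + (3/5)·∫u².
Here 0 < c = 3/5 < 1. The condition a(u,u) ≥ α||u||_{H^1}² reads (1−α)∫(u')² ≥ (α−c)∫u². Any admissible α is ≤ 1 (rapidly oscillating u have ∫u²/∫(u')² → 0), and α = 1 would force 0 ≥ (1−c)∫u², impossible since c < 1; so 1−α > 0. By the sharp Poincaré inequality on H^1_0 of an interval of length L, ∫(u')² ≥ (π/L)²∫u² with equality for the first sine mode sin(π(x−x₀)/L) (x₀ the left endpoint), so the inequality holds for all u iff (1−α)(π/L)² ≥ α − c, i.e. α ≤ ((π/L)² + c)/((π/L)² + 1) = (1 + c(L/π)²)/(1 + (L/π)²). With (π/L)² = π^2/9 and c = 3/5, the largest admissible constant is α = ((π/L)² + c)/((π/L)² + 1).
Simplifying, α = (27/5 + π^2)/(9 + π^2).


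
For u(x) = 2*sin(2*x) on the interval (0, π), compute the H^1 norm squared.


||u||_{H^1(0,π)}^2 = 10*π

u'(x) = 4*cos(2*x).
Expand u² and (u')² and integrate term by term on (0, π), using: for integers n ≥ 1, ∫_0^π sin²(nx) dx = ∫_0^π cos²(nx) dx = π/2; for n ≠ n', ∫_0^π sin(nx)sin(n'x) dx = ∫_0^π cos(nx)cos(n'x) dx = 0; and by product-to-sum, ∫_0^π sin(nx)cos(n'x) dx = ½∫_0^π [sin((n+n')x) + sin((n−n')x)] dx, which is 0 when n+n' is even and 2n/(n²−n'²) when n+n' is odd (it need not vanish on (0, π)).
  u² squared terms: (2)²·∫sin(2x)² dx = 4·π/2 = 2*π.
  So ∫_0^π u² dx = 2*π.
  (u')² squared terms: (4)²·∫cos(2x)² dx = 16·π/2 = 8*π.
  So ∫_0^π (u')² dx = 8*π.
||u||_{H^1}^2 = (2*π) + (8*π) = 10*π.


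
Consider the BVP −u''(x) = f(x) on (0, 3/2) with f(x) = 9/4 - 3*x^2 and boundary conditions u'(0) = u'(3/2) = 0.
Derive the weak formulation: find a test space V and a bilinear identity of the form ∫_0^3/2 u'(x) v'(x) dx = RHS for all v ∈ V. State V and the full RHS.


V = H^1(0, 3/2) (no boundary constraint on v; u is determined up to an additive constant); weak form: ∫_0^3/2 u'v' dx = ∫_0^3/2 (9/4 - 3*x^2) v dx for all v ∈ V.

Multiply both sides by a test function v and integrate from 0 to 3/2:
  ∫_0^3/2 −u''(x) v(x) dx = ∫_0^3/2 f(x) v(x) dx.
Integrate the LHS by parts once:
  ∫_0^3/2 −u'' v dx = −[u'(x) v(x)]_0^3/2 + ∫_0^3/2 u'(x) v'(x) dx.
Thus ∫_0^3/2 u'(x) v'(x) dx = ∫_0^3/2 f(x) v(x) dx + [u'(x) v(x)]_0^3/2.
Choose V so that boundary terms are either known or forced to vanish.
u has homogeneous Neumann: u'(0) = u'(3/2) = 0. So [u' v]_0^3/2 = 0·v(3/2) − 0·v(0) = 0 for any v; take V = H^1(0, 3/2).
Weak formulation: find u (satisfying any essential BC) such that ∫_0^3/2 u'(x) v'(x) dx = ∫_0^3/2 f v dx for all v ∈ V (homogeneous Neumann, so boundary terms vanish).
Substituting f(x) = 9/4 - 3*x^2, the right-hand side is ∫_0^3/2 (9/4 - 3*x^2) v dx.
Compatibility check (pure Neumann): taking v ≡ 1 ∈ V gives 0 = ∫_0^3/2 f dx + (0) − (0), i.e. ∫_0^3/2 f dx must equal u'(0) − u'(3/2) = 0. Indeed ∫_0^3/2 (9/4 - 3*x^2) dx = 0, so the data are compatible. The solution is then unique only up to an additive constant (fix it e.g. by requiring ∫_0^3/2 u dx = 0).


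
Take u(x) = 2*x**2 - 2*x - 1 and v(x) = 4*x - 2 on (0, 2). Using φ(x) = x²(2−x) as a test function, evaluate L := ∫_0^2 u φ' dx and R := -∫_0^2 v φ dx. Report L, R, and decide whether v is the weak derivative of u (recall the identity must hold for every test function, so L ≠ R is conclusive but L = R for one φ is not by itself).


LHS = -56/15, RHS = -56/15. Yes, v = u' weakly.

u(x) = 2*x**2 - 2*x - 1, classical derivative u'(x) = 4*x - 2.
φ(x) = x²(2−x), so φ'(x) = x*(4 - 3*x).
Note φ(0) = φ(2) = 0, so the boundary term u·φ vanishes.
LHS = ∫_0^2 u(x) φ'(x) dx = ∫_0^2 (-6*x^4 + 14*x^3 - 5*x^2 - 4*x) dx. Term by term:
  ∫_0^2 -6*x^4 dx = -192/5;  ∫_0^2 14*x^3 dx = 56;  ∫_0^2 -5*x^2 dx = -40/3;
  ∫_0^2 -4*x dx = -8.
Sum: -192/5 + 56 − 40/3 − 8 = -56/15.
So LHS = -56/15.
∫_0^2 v(x) φ(x) dx = ∫_0^2 (-4*x^4 + 10*x^3 - 4*x^2) dx. Term by term:
  ∫_0^2 -4*x^4 dx = -128/5;  ∫_0^2 10*x^3 dx = 40;  ∫_0^2 -4*x^2 dx = -32/3.
Sum: -128/5 + 40 − 32/3 = 56/15.
So RHS = -∫_0^2 v(x) φ(x) dx = -56/15.
LHS = RHS, so the identity holds for this test φ.
Moreover u is smooth here and v(x) = u'(x) = 4*x - 2 pointwise, so the identity holds for every test function. Hence v is the weak derivative of u.


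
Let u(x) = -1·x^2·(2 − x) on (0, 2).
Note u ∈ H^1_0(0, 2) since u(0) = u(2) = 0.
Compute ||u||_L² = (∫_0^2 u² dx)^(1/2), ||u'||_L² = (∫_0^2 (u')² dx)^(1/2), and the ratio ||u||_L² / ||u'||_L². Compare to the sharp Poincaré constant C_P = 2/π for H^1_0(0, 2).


||u||_L² / ||u'||_L² = sqrt(14)/7 < C_P = 2/π.

u(x) = -1·x^2·(2 − x), so u'(x) = x*(3*x - 4).
u(x) = -1·x^2·(2 − x) vanishes at x = 0 and x = 2, so u ∈ H^1_0(0, 2). Differentiate via the product rule and integrate the resulting polynomials term by term.
  ∫_0^2 u² dx = ∫_0^2 (x^6 - 4*x^5 + 4*x^4) dx. Term by term:
    ∫_0^2 x^6 dx = 128/7;  ∫_0^2 -4*x^5 dx = -128/3;  ∫_0^2 4*x^4 dx = 128/5.
  Sum: 128/7 − 128/3 + 128/5 = 128/105.
  ∫_0^2 (u')² dx = ∫_0^2 (9*x^4 - 24*x^3 + 16*x^2) dx. Term by term:
    ∫_0^2 9*x^4 dx = 288/5;  ∫_0^2 -24*x^3 dx = -96;  ∫_0^2 16*x^2 dx = 128/3.
  Sum: 288/5 − 96 + 128/3 = 64/15.
∫_0^2 u² dx = 128/105, so ||u||_L² = 8*sqrt(210)/105.
∫_0^2 (u')² dx = 64/15, so ||u'||_L² = 8*sqrt(15)/15.
Ratio ||u||_L² / ||u'||_L² = sqrt(14)/7.
Sharp Poincaré constant on H^1_0(0, 2) is C_P = L/π = 2/π, achieved by sin(π/2·x).
A polynomial bump cannot attain the sharp Poincaré constant (only the first sine eigenfunction does), so the ratio is strictly less than C_P, consistent with ||u||_L² ≤ C_P ||u'||_L².


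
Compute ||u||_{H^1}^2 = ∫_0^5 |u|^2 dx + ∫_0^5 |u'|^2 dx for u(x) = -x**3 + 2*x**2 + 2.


||u||_{H^1}^2 = 115795/21

The H^1 norm (squared) on an interval (0, L) is
  ||u||_{H^1}^2 = ∫_0^L u(x)^2 dx + ∫_0^L u'(x)^2 dx.
Compute u'(x) = -3*x**2 + 4*x.
Then u(x)^2 = x**6 - 4*x**5 + 4*x**4 - 4*x**3 + 8*x**2 + 4 and u'(x)^2 = 9*x**4 - 24*x**3 + 16*x**2.
Integrate each monomial from 0 to 5 using ∫_0^5 c·x^n dx = c·5^(n+1)/(n+1):
  ∫_0^5 u(x)^2 dx = ∫_0^5 (x^6 - 4*x^5 + 4*x^4 - 4*x^3 + 8*x^2 + 4) dx. Term by term:
    ∫_0^5 x^6 dx = 78125/7;  ∫_0^5 -4*x^5 dx = -31250/3;  ∫_0^5 4*x^4 dx = 2500;
    ∫_0^5 -4*x^3 dx = -625;  ∫_0^5 8*x^2 dx = 1000/3;  ∫_0^5 4 dx = 20.
  Sum: 78125/7 − 31250/3 + 2500 − 625 + 1000/3 + 20 = 62420/21.
  ∫_0^5 u'(x)^2 dx = ∫_0^5 (9*x^4 - 24*x^3 + 16*x^2) dx. Term by term:
    ∫_0^5 9*x^4 dx = 5625;  ∫_0^5 -24*x^3 dx = -3750;  ∫_0^5 16*x^2 dx = 2000/3.
  Sum: 5625 − 3750 + 2000/3 = 7625/3.
Adding: ||u||_{H^1}^2 = 62420/21 + 7625/3 = 115795/21.


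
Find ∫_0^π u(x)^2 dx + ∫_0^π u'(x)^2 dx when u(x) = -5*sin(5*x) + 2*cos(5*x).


||u||_{H^1(0,π)}^2 = 377*π

u'(x) = -10*sin(5*x) - 25*cos(5*x).
Expand u² and (u')² and integrate term by term on (0, π), using: for integers n ≥ 1, ∫_0^π sin²(nx) dx = ∫_0^π cos²(nx) dx = π/2; for n ≠ n', ∫_0^π sin(nx)sin(n'x) dx = ∫_0^π cos(nx)cos(n'x) dx = 0; and by product-to-sum, ∫_0^π sin(nx)cos(n'x) dx = ½∫_0^π [sin((n+n')x) + sin((n−n')x)] dx, which is 0 when n+n' is even and 2n/(n²−n'²) when n+n' is odd (it need not vanish on (0, π)).
  u² squared terms: (-5)²·∫sin(5x)² dx = 25·π/2 = 25*π/2;  (2)²·∫cos(5x)² dx = 4·π/2 = 2*π.
  u² cross terms: 2·(-5)·(2)·∫sin(5x)·cos(5x) dx = -20·(0) = 0.
  So ∫_0^π u² dx = 25*π/2 + 2*π + 0 = 29*π/2.
  (u')² squared terms: (-25)²·∫cos(5x)² dx = 625·π/2 = 625*π/2;  (-10)²·∫sin(5x)² dx = 100·π/2 = 50*π.
  (u')² cross terms: 2·(-25)·(-10)·∫cos(5x)·sin(5x) dx = 500·(0) = 0.
  So ∫_0^π (u')² dx = 625*π/2 + 50*π + 0 = 725*π/2.
||u||_{H^1}^2 = (29*π/2) + (725*π/2) = 377*π.


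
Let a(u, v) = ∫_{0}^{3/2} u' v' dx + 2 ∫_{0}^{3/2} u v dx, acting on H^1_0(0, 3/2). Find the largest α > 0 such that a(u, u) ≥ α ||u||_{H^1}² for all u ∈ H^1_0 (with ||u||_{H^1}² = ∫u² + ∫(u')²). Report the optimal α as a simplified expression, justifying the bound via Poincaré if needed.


α = 1

Coercivity of a(·,·) on H^1_0(0, 3/2) means a(u, u) ≥ α ||u||_{H^1}² for every u ∈ H^1_0.
The interval has length L = 3/2, and Poincaré/coercivity depend only on L. Here a(u, u) = ∫(u')² + (2)·∫u².
Here c = 2 ≥ 1, so a(u,u) = ∫(u')² + c∫u² ≥ ∫(u')² + ∫u² = ||u||_{H^1}², i.e. α = 1 works. No larger α is possible: a(u,u) ≥ α||u||_{H^1}² means (1−α)∫(u')² ≥ (α−c)∫u², and for the modes u_n = sin(nπ(x−x₀)/L) (x₀ the left endpoint) one has ∫u_n²/∫(u_n')² = (L/(nπ))² → 0, so a(u_n,u_n)/||u_n||_{H^1}² → 1. Hence the optimal constant is α = 1.
Therefore α = 1.


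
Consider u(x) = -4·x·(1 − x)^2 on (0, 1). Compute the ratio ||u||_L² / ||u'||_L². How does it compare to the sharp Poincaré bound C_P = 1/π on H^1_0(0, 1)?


||u||_L² / ||u'||_L² = sqrt(14)/14 < C_P = 1/π.

u(x) = -4·x·(1 − x)^2, so u'(x) = 4*(1 - 3*x)*(x - 1).
u(x) = -4·x·(1 − x)^2 vanishes at x = 0 and x = 1, so u ∈ H^1_0(0, 1). Differentiate via the product rule and integrate the resulting polynomials term by term.
  ∫_0^1 u² dx = ∫_0^1 (16*x^6 - 64*x^5 + 96*x^4 - 64*x^3 + 16*x^2) dx. Term by term:
    ∫_0^1 16*x^6 dx = 16/7;  ∫_0^1 -64*x^5 dx = -32/3;  ∫_0^1 96*x^4 dx = 96/5;
    ∫_0^1 -64*x^3 dx = -16;  ∫_0^1 16*x^2 dx = 16/3.
  Sum: 16/7 − 32/3 + 96/5 − 16 + 16/3 = 16/105.
  ∫_0^1 (u')² dx = ∫_0^1 (144*x^4 - 384*x^3 + 352*x^2 - 128*x + 16) dx. Term by term:
    ∫_0^1 144*x^4 dx = 144/5;  ∫_0^1 -384*x^3 dx = -96;  ∫_0^1 352*x^2 dx = 352/3;
    ∫_0^1 -128*x dx = -64;  ∫_0^1 16 dx = 16.
  Sum: 144/5 − 96 + 352/3 − 64 + 16 = 32/15.
∫_0^1 u² dx = 16/105, so ||u||_L² = 4*sqrt(105)/105.
∫_0^1 (u')² dx = 32/15, so ||u'||_L² = 4*sqrt(30)/15.
Ratio ||u||_L² / ||u'||_L² = sqrt(14)/14.
Sharp Poincaré constant on H^1_0(0, 1) is C_P = L/π = 1/π, achieved by sin(π·x).
A polynomial bump cannot attain the sharp Poincaré constant (only the first sine eigenfunction does), so the ratio is strictly less than C_P, consistent with ||u||_L² ≤ C_P ||u'||_L².


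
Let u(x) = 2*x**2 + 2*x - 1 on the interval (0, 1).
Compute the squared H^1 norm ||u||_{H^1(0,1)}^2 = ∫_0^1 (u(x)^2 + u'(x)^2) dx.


||u||_{H^1}^2 = 287/15

The H^1 norm (squared) on an interval (0, L) is
  ||u||_{H^1}^2 = ∫_0^L u(x)^2 dx + ∫_0^L u'(x)^2 dx.
Compute u'(x) = 4*x + 2.
Then u(x)^2 = 4*x**4 + 8*x**3 - 4*x + 1 and u'(x)^2 = 16*x**2 + 16*x + 4.
Integrate each monomial from 0 to 1 using ∫_0^1 c·x^n dx = c·1^(n+1)/(n+1):
  ∫_0^1 u(x)^2 dx = ∫_0^1 (4*x^4 + 8*x^3 - 4*x + 1) dx. Term by term:
    ∫_0^1 4*x^4 dx = 4/5;  ∫_0^1 8*x^3 dx = 2;  ∫_0^1 -4*x dx = -2;
    ∫_0^1 1 dx = 1.
  Sum: 4/5 + 2 − 2 + 1 = 9/5.
  ∫_0^1 u'(x)^2 dx = ∫_0^1 (16*x^2 + 16*x + 4) dx. Term by term:
    ∫_0^1 16*x^2 dx = 16/3;  ∫_0^1 16*x dx = 8;  ∫_0^1 4 dx = 4.
  Sum: 16/3 + 8 + 4 = 52/3.
Adding: ||u||_{H^1}^2 = 9/5 + 52/3 = 287/15.


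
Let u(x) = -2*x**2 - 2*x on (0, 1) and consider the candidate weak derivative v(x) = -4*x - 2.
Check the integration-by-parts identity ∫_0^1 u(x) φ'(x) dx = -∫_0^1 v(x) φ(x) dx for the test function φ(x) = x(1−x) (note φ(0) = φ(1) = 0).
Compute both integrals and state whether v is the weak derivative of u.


LHS = 2/3, RHS = 2/3. Yes, v = u' weakly.

u(x) = -2*x**2 - 2*x, classical derivative u'(x) = -4*x - 2.
φ(x) = x(1−x), so φ'(x) = 1 - 2*x.
Note φ(0) = φ(1) = 0, so the boundary term u·φ vanishes.
LHS = ∫_0^1 u(x) φ'(x) dx = ∫_0^1 (4*x^3 + 2*x^2 - 2*x) dx. Term by term:
  ∫_0^1 4*x^3 dx = 1;  ∫_0^1 2*x^2 dx = 2/3;  ∫_0^1 -2*x dx = -1.
Sum: 1 + 2/3 − 1 = 2/3.
So LHS = 2/3.
∫_0^1 v(x) φ(x) dx = ∫_0^1 (4*x^3 - 2*x^2 - 2*x) dx. Term by term:
  ∫_0^1 4*x^3 dx = 1;  ∫_0^1 -2*x^2 dx = -2/3;  ∫_0^1 -2*x dx = -1.
Sum: 1 − 2/3 − 1 = -2/3.
So RHS = -∫_0^1 v(x) φ(x) dx = 2/3.
LHS = RHS, so the identity holds for this test φ.
Moreover u is smooth here and v(x) = u'(x) = -4*x - 2 pointwise, so the identity holds for every test function. Hence v is the weak derivative of u.


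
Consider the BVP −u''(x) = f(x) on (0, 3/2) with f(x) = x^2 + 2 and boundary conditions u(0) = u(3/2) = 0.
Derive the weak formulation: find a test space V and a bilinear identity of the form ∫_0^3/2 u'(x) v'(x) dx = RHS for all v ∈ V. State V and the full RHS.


V = H^1_0(0, 3/2) (so v(0) = v(3/2) = 0); weak form: ∫_0^3/2 u'v' dx = ∫_0^3/2 (x^2 + 2) v dx for all v ∈ V.

Multiply both sides by a test function v and integrate from 0 to 3/2:
  ∫_0^3/2 −u''(x) v(x) dx = ∫_0^3/2 f(x) v(x) dx.
Integrate the LHS by parts once:
  ∫_0^3/2 −u'' v dx = −[u'(x) v(x)]_0^3/2 + ∫_0^3/2 u'(x) v'(x) dx.
Thus ∫_0^3/2 u'(x) v'(x) dx = ∫_0^3/2 f(x) v(x) dx + [u'(x) v(x)]_0^3/2.
Choose V so that boundary terms are either known or forced to vanish.
u is Dirichlet: u(0) = u(3/2) = 0. Let V = H^1_0(0, 3/2); then v(0) = v(3/2) = 0, and [u' v]_0^3/2 = 0.
Weak formulation: find u (satisfying any essential BC) such that ∫_0^3/2 u'(x) v'(x) dx = ∫_0^3/2 f v dx for all v ∈ V.
Substituting f(x) = x^2 + 2, the right-hand side is ∫_0^3/2 (x^2 + 2) v dx.


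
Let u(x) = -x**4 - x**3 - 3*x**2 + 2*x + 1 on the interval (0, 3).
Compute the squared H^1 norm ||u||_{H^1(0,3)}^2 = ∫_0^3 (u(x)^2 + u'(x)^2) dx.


||u||_{H^1}^2 = 485313/28

The H^1 norm (squared) on an interval (0, L) is
  ||u||_{H^1}^2 = ∫_0^L u(x)^2 dx + ∫_0^L u'(x)^2 dx.
Compute u'(x) = -4*x**3 - 3*x**2 - 6*x + 2.
Then u(x)^2 = x**8 + 2*x**7 + 7*x**6 + 2*x**5 + 3*x**4 - 14*x**3 - 2*x**2 + 4*x + 1 and u'(x)^2 = 16*x**6 + 24*x**5 + 57*x**4 + 20*x**3 + 24*x**2 - 24*x + 4.
Integrate each monomial from 0 to 3 using ∫_0^3 c·x^n dx = c·3^(n+1)/(n+1):
  ∫_0^3 u(x)^2 dx = ∫_0^3 (x^8 + 2*x^7 + 7*x^6 + 2*x^5 + 3*x^4 - 14*x^3 - 2*x^2 + 4*x + 1) dx. Term by term:
    ∫_0^3 x^8 dx = 2187;  ∫_0^3 2*x^7 dx = 6561/4;  ∫_0^3 7*x^6 dx = 2187;
    ∫_0^3 2*x^5 dx = 243;  ∫_0^3 3*x^4 dx = 729/5;  ∫_0^3 -14*x^3 dx = -567/2;
    ∫_0^3 -2*x^2 dx = -18;  ∫_0^3 4*x dx = 18;  ∫_0^3 1 dx = 3.
  Sum: 2187 + 6561/4 + 2187 + 243 + 729/5 − 567/2 − 18 + 18 + 3 = 122451/20.
  ∫_0^3 u'(x)^2 dx = ∫_0^3 (16*x^6 + 24*x^5 + 57*x^4 + 20*x^3 + 24*x^2 - 24*x + 4) dx. Term by term:
    ∫_0^3 16*x^6 dx = 34992/7;  ∫_0^3 24*x^5 dx = 2916;  ∫_0^3 57*x^4 dx = 13851/5;
    ∫_0^3 20*x^3 dx = 405;  ∫_0^3 24*x^2 dx = 216;  ∫_0^3 -24*x dx = -108;
    ∫_0^3 4 dx = 12.
  Sum: 34992/7 + 2916 + 13851/5 + 405 + 216 − 108 + 12 = 392352/35.
Adding: ||u||_{H^1}^2 = 122451/20 + 392352/35 = 485313/28.


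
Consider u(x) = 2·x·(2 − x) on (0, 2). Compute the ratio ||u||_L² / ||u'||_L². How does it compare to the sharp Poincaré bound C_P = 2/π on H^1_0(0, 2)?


||u||_L² / ||u'||_L² = sqrt(10)/5 < C_P = 2/π.

u(x) = 2·x·(2 − x), so u'(x) = 4 - 4*x.
u(x) = 2·x·(2 − x) vanishes at x = 0 and x = 2, so u ∈ H^1_0(0, 2). Differentiate via the product rule and integrate the resulting polynomials term by term.
  ∫_0^2 u² dx = ∫_0^2 (4*x^4 - 16*x^3 + 16*x^2) dx. Term by term:
    ∫_0^2 4*x^4 dx = 128/5;  ∫_0^2 -16*x^3 dx = -64;  ∫_0^2 16*x^2 dx = 128/3.
  Sum: 128/5 − 64 + 128/3 = 64/15.
  ∫_0^2 (u')² dx = ∫_0^2 (16*x^2 - 32*x + 16) dx. Term by term:
    ∫_0^2 16*x^2 dx = 128/3;  ∫_0^2 -32*x dx = -64;  ∫_0^2 16 dx = 32.
  Sum: 128/3 − 64 + 32 = 32/3.
∫_0^2 u² dx = 64/15, so ||u||_L² = 8*sqrt(15)/15.
∫_0^2 (u')² dx = 32/3, so ||u'||_L² = 4*sqrt(6)/3.
Ratio ||u||_L² / ||u'||_L² = sqrt(10)/5.
Sharp Poincaré constant on H^1_0(0, 2) is C_P = L/π = 2/π, achieved by sin(π/2·x).
A polynomial bump cannot attain the sharp Poincaré constant (only the first sine eigenfunction does), so the ratio is strictly less than C_P, consistent with ||u||_L² ≤ C_P ||u'||_L².


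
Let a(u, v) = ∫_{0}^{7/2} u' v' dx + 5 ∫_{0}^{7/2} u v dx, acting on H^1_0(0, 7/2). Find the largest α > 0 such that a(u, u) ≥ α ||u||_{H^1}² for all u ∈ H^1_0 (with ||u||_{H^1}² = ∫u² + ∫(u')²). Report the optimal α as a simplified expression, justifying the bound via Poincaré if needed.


α = 1

Coercivity of a(·,·) on H^1_0(0, 7/2) means a(u, u) ≥ α ||u||_{H^1}² for every u ∈ H^1_0.
The interval has length L = 7/2, and Poincaré/coercivity depend only on L. Here a(u, u) = ∫(u')² + (5)·∫u².
Here c = 5 ≥ 1, so a(u,u) = ∫(u')² + c∫u² ≥ ∫(u')² + ∫u² = ||u||_{H^1}², i.e. α = 1 works. No larger α is possible: a(u,u) ≥ α||u||_{H^1}² means (1−α)∫(u')² ≥ (α−c)∫u², and for the modes u_n = sin(nπ(x−x₀)/L) (x₀ the left endpoint) one has ∫u_n²/∫(u_n')² = (L/(nπ))² → 0, so a(u_n,u_n)/||u_n||_{H^1}² → 1. Hence the optimal constant is α = 1.
Therefore α = 1.


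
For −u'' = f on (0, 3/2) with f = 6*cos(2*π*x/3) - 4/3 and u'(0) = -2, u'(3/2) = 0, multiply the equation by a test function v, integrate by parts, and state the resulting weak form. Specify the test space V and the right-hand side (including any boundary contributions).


V = H^1(0, 3/2) (v unrestricted at boundary; u is determined up to an additive constant); weak form: ∫_0^3/2 u'v' dx = ∫_0^3/2 (6*cos(2*π*x/3) - 4/3) v dx + 2·v(0) for all v ∈ V.

Multiply both sides by a test function v and integrate from 0 to 3/2:
  ∫_0^3/2 −u''(x) v(x) dx = ∫_0^3/2 f(x) v(x) dx.
Integrate the LHS by parts once:
  ∫_0^3/2 −u'' v dx = −[u'(x) v(x)]_0^3/2 + ∫_0^3/2 u'(x) v'(x) dx.
Thus ∫_0^3/2 u'(x) v'(x) dx = ∫_0^3/2 f(x) v(x) dx + [u'(x) v(x)]_0^3/2.
Choose V so that boundary terms are either known or forced to vanish.
u has inhomogeneous Neumann u'(0) = -2, u'(3/2) = 0. [u' v]_0^3/2 = (0)·v(3/2) − (-2)·v(0) = 2·v(0). Take V = H^1(0, 3/2); boundary term becomes part of RHS.
Weak formulation: find u (satisfying any essential BC) such that ∫_0^3/2 u'(x) v'(x) dx = ∫_0^3/2 f v dx + 2·v(0) for all v ∈ V (Neumann data are natural BCs: they enter the RHS as boundary terms).
Substituting f(x) = 6*cos(2*π*x/3) - 4/3, the right-hand side is ∫_0^3/2 (6*cos(2*π*x/3) - 4/3) v dx + 2·v(0).
Compatibility check (pure Neumann): taking v ≡ 1 ∈ V gives 0 = ∫_0^3/2 f dx + (0) − (-2), i.e. ∫_0^3/2 f dx must equal u'(0) − u'(3/2) = -2. Indeed ∫_0^3/2 (6*cos(2*π*x/3) - 4/3) dx = -2, so the data are compatible. The solution is then unique only up to an additive constant (fix it e.g. by requiring ∫_0^3/2 u dx = 0).


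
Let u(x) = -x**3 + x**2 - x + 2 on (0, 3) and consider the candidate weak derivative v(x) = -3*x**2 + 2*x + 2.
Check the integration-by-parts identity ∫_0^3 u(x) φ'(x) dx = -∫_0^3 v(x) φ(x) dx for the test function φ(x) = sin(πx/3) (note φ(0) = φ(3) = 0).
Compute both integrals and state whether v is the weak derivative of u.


LHS = -324/π^3 + 69/π, RHS = -324/π^3 + 51/π. No, v is not the weak derivative of u.

u(x) = -x**3 + x**2 - x + 2, classical derivative u'(x) = -3*x**2 + 2*x - 1.
φ(x) = sin(πx/3), so φ'(x) = π*cos(π*x/3)/3.
Note φ(0) = φ(3) = 0, so the boundary term u·φ vanishes.
LHS = ∫_0^3 u(x) φ'(x) dx = ∫_0^3 (-π*x^3*cos(π*x/3)/3 + π*x^2*cos(π*x/3)/3 - π*x*cos(π*x/3)/3 + 2*π*cos(π*x/3)/3) dx. Term by term:
  ∫_0^3 2*π*cos(π*x/3)/3 dx = 0;  ∫_0^3 -π*x*cos(π*x/3)/3 dx = 6/π;  ∫_0^3 -π*x^3*cos(π*x/3)/3 dx = -324/π^3 + 81/π;
  ∫_0^3 π*x^2*cos(π*x/3)/3 dx = -18/π.
Sum: 0 + 6/π + -324/π^3 + 81/π − 18/π = -324/π^3 + 69/π.
So LHS = -324/π^3 + 69/π.
∫_0^3 v(x) φ(x) dx = ∫_0^3 (-3*x^2*sin(π*x/3) + 2*x*sin(π*x/3) + 2*sin(π*x/3)) dx. Term by term:
  ∫_0^3 2*sin(π*x/3) dx = 12/π;  ∫_0^3 -3*x^2*sin(π*x/3) dx = -81/π + 324/π^3;  ∫_0^3 2*x*sin(π*x/3) dx = 18/π.
Sum: 12/π + -81/π + 324/π^3 + 18/π = -51/π + 324/π^3.
So RHS = -∫_0^3 v(x) φ(x) dx = -324/π^3 + 51/π.
LHS − RHS = 18/π ≠ 0, so the identity fails.
(For a valid weak derivative the identity must hold for EVERY test function, in particular this one. The failure shows v is NOT the weak derivative of u.)
Correct weak derivative would be u'(x) = -3*x**2 + 2*x - 1.


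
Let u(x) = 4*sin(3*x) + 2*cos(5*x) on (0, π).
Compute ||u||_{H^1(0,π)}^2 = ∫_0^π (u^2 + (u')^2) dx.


||u||_{H^1(0,π)}^2 = 132*π

u'(x) = -10*sin(5*x) + 12*cos(3*x).
Expand u² and (u')² and integrate term by term on (0, π), using: for integers n ≥ 1, ∫_0^π sin²(nx) dx = ∫_0^π cos²(nx) dx = π/2; for n ≠ n', ∫_0^π sin(nx)sin(n'x) dx = ∫_0^π cos(nx)cos(n'x) dx = 0; and by product-to-sum, ∫_0^π sin(nx)cos(n'x) dx = ½∫_0^π [sin((n+n')x) + sin((n−n')x)] dx, which is 0 when n+n' is even and 2n/(n²−n'²) when n+n' is odd (it need not vanish on (0, π)).
  u² squared terms: (2)²·∫cos(5x)² dx = 4·π/2 = 2*π;  (4)²·∫sin(3x)² dx = 16·π/2 = 8*π.
  u² cross terms: 2·(2)·(4)·∫cos(5x)·sin(3x) dx = 16·(0) = 0.
  So ∫_0^π u² dx = 2*π + 8*π + 0 = 10*π.
  (u')² squared terms: (-10)²·∫sin(5x)² dx = 100·π/2 = 50*π;  (12)²·∫cos(3x)² dx = 144·π/2 = 72*π.
  (u')² cross terms: 2·(-10)·(12)·∫sin(5x)·cos(3x) dx = -240·(0) = 0.
  So ∫_0^π (u')² dx = 50*π + 72*π + 0 = 122*π.
||u||_{H^1}^2 = (10*π) + (122*π) = 132*π.


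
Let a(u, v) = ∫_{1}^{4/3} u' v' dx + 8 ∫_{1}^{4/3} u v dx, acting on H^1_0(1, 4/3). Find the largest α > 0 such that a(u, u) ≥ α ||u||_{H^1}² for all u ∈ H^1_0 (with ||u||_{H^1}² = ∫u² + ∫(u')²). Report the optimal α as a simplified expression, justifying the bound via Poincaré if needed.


α = 1

Coercivity of a(·,·) on H^1_0(1, 4/3) means a(u, u) ≥ α ||u||_{H^1}² for every u ∈ H^1_0.
The interval has length L = 1/3, and Poincaré/coercivity depend only on L. Here a(u, u) = ∫(u')² + (8)·∫u².
Here c = 8 ≥ 1, so a(u,u) = ∫(u')² + c∫u² ≥ ∫(u')² + ∫u² = ||u||_{H^1}², i.e. α = 1 works. No larger α is possible: a(u,u) ≥ α||u||_{H^1}² means (1−α)∫(u')² ≥ (α−c)∫u², and for the modes u_n = sin(nπ(x−x₀)/L) (x₀ the left endpoint) one has ∫u_n²/∫(u_n')² = (L/(nπ))² → 0, so a(u_n,u_n)/||u_n||_{H^1}² → 1. Hence the optimal constant is α = 1.
Therefore α = 1.


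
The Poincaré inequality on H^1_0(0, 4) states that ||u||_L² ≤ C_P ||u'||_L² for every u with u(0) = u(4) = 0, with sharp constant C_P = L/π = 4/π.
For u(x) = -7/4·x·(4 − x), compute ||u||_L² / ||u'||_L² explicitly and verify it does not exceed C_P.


||u||_L² / ||u'||_L² = 2*sqrt(10)/5 < C_P = 4/π.

u(x) = -7/4·x·(4 − x), so u'(x) = 7*x/2 - 7.
u(x) = -7/4·x·(4 − x) vanishes at x = 0 and x = 4, so u ∈ H^1_0(0, 4). Differentiate via the product rule and integrate the resulting polynomials term by term.
  ∫_0^4 u² dx = ∫_0^4 (49*x^4/16 - 49*x^3/2 + 49*x^2) dx. Term by term:
    ∫_0^4 49*x^4/16 dx = 3136/5;  ∫_0^4 -49*x^3/2 dx = -1568;  ∫_0^4 49*x^2 dx = 3136/3.
  Sum: 3136/5 − 1568 + 3136/3 = 1568/15.
  ∫_0^4 (u')² dx = ∫_0^4 (49*x^2/4 - 49*x + 49) dx. Term by term:
    ∫_0^4 49*x^2/4 dx = 784/3;  ∫_0^4 -49*x dx = -392;  ∫_0^4 49 dx = 196.
  Sum: 784/3 − 392 + 196 = 196/3.
∫_0^4 u² dx = 1568/15, so ||u||_L² = 28*sqrt(30)/15.
∫_0^4 (u')² dx = 196/3, so ||u'||_L² = 14*sqrt(3)/3.
Ratio ||u||_L² / ||u'||_L² = 2*sqrt(10)/5.
Sharp Poincaré constant on H^1_0(0, 4) is C_P = L/π = 4/π, achieved by sin(π/4·x).
A polynomial bump cannot attain the sharp Poincaré constant (only the first sine eigenfunction does), so the ratio is strictly less than C_P, consistent with ||u||_L² ≤ C_P ||u'||_L².


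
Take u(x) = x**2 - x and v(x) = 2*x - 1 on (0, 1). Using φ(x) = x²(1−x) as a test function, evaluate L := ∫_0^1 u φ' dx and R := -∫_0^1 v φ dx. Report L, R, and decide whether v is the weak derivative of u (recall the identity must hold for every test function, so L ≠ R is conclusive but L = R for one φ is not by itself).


LHS = -1/60, RHS = -1/60. Yes, v = u' weakly.

u(x) = x**2 - x, classical derivative u'(x) = 2*x - 1.
φ(x) = x²(1−x), so φ'(x) = x*(2 - 3*x).
Note φ(0) = φ(1) = 0, so the boundary term u·φ vanishes.
LHS = ∫_0^1 u(x) φ'(x) dx = ∫_0^1 (-3*x^4 + 5*x^3 - 2*x^2) dx. Term by term:
  ∫_0^1 -3*x^4 dx = -3/5;  ∫_0^1 5*x^3 dx = 5/4;  ∫_0^1 -2*x^2 dx = -2/3.
Sum: -3/5 + 5/4 − 2/3 = -1/60.
So LHS = -1/60.
∫_0^1 v(x) φ(x) dx = ∫_0^1 (-2*x^4 + 3*x^3 - x^2) dx. Term by term:
  ∫_0^1 -2*x^4 dx = -2/5;  ∫_0^1 3*x^3 dx = 3/4;  ∫_0^1 -x^2 dx = -1/3.
Sum: -2/5 + 3/4 − 1/3 = 1/60.
So RHS = -∫_0^1 v(x) φ(x) dx = -1/60.
LHS = RHS, so the identity holds for this test φ.
Moreover u is smooth here and v(x) = u'(x) = 2*x - 1 pointwise, so the identity holds for every test function. Hence v is the weak derivative of u.


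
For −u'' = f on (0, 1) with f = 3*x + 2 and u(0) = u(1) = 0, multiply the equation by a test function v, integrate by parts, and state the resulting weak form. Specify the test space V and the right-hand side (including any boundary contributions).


V = H^1_0(0, 1) (so v(0) = v(1) = 0); weak form: ∫_0^1 u'v' dx = ∫_0^1 (3*x + 2) v dx for all v ∈ V.

Multiply both sides by a test function v and integrate from 0 to 1:
  ∫_0^1 −u''(x) v(x) dx = ∫_0^1 f(x) v(x) dx.
Integrate the LHS by parts once:
  ∫_0^1 −u'' v dx = −[u'(x) v(x)]_0^1 + ∫_0^1 u'(x) v'(x) dx.
Thus ∫_0^1 u'(x) v'(x) dx = ∫_0^1 f(x) v(x) dx + [u'(x) v(x)]_0^1.
Choose V so that boundary terms are either known or forced to vanish.
u is Dirichlet: u(0) = u(1) = 0. Let V = H^1_0(0, 1); then v(0) = v(1) = 0, and [u' v]_0^1 = 0.
Weak formulation: find u (satisfying any essential BC) such that ∫_0^1 u'(x) v'(x) dx = ∫_0^1 f v dx for all v ∈ V.
Substituting f(x) = 3*x + 2, the right-hand side is ∫_0^1 (3*x + 2) v dx.


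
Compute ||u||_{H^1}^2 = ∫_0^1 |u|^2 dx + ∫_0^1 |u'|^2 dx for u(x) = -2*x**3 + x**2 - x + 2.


||u||_{H^1}^2 = 1597/210

The H^1 norm (squared) on an interval (0, L) is
  ||u||_{H^1}^2 = ∫_0^L u(x)^2 dx + ∫_0^L u'(x)^2 dx.
Compute u'(x) = -6*x**2 + 2*x - 1.
Then u(x)^2 = 4*x**6 - 4*x**5 + 5*x**4 - 10*x**3 + 5*x**2 - 4*x + 4 and u'(x)^2 = 36*x**4 - 24*x**3 + 16*x**2 - 4*x + 1.
Integrate each monomial from 0 to 1 using ∫_0^1 c·x^n dx = c·1^(n+1)/(n+1):
  ∫_0^1 u(x)^2 dx = ∫_0^1 (4*x^6 - 4*x^5 + 5*x^4 - 10*x^3 + 5*x^2 - 4*x + 4) dx. Term by term:
    ∫_0^1 4*x^6 dx = 4/7;  ∫_0^1 -4*x^5 dx = -2/3;  ∫_0^1 5*x^4 dx = 1;
    ∫_0^1 -10*x^3 dx = -5/2;  ∫_0^1 5*x^2 dx = 5/3;  ∫_0^1 -4*x dx = -2;
    ∫_0^1 4 dx = 4.
  Sum: 4/7 − 2/3 + 1 − 5/2 + 5/3 − 2 + 4 = 29/14.
  ∫_0^1 u'(x)^2 dx = ∫_0^1 (36*x^4 - 24*x^3 + 16*x^2 - 4*x + 1) dx. Term by term:
    ∫_0^1 36*x^4 dx = 36/5;  ∫_0^1 -24*x^3 dx = -6;  ∫_0^1 16*x^2 dx = 16/3;
    ∫_0^1 -4*x dx = -2;  ∫_0^1 1 dx = 1.
  Sum: 36/5 − 6 + 16/3 − 2 + 1 = 83/15.
Adding: ||u||_{H^1}^2 = 29/14 + 83/15 = 1597/210.


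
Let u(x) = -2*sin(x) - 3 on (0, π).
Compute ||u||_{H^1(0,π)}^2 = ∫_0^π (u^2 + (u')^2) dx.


||u||_{H^1(0,π)}^2 = 24 + 13*π

u'(x) = -2*cos(x).
Expand u² and (u')² and integrate term by term on (0, π), using: for integers n ≥ 1, ∫_0^π sin²(nx) dx = ∫_0^π cos²(nx) dx = π/2; for n ≠ n', ∫_0^π sin(nx)sin(n'x) dx = ∫_0^π cos(nx)cos(n'x) dx = 0; and by product-to-sum, ∫_0^π sin(nx)cos(n'x) dx = ½∫_0^π [sin((n+n')x) + sin((n−n')x)] dx, which is 0 when n+n' is even and 2n/(n²−n'²) when n+n' is odd (it need not vanish on (0, π)). For the constant mode: ∫_0^π 1 dx = π, ∫_0^π cos(nx) dx = 0, ∫_0^π sin(nx) dx = (1−(−1)^n)/n.
  u² squared terms: (-3)²·∫1 dx = 9·π = 9*π;  (-2)²·∫sin(x)² dx = 4·π/2 = 2*π.
  u² cross terms: 2·(-3)·(-2)·∫1·sin(x) dx = 12·(2) = 24.
  So ∫_0^π u² dx = 9*π + 2*π + 24 = 24 + 11*π.
  (u')² squared terms: (-2)²·∫cos(x)² dx = 4·π/2 = 2*π.
  So ∫_0^π (u')² dx = 2*π.
||u||_{H^1}^2 = (24 + 11*π) + (2*π) = 24 + 13*π.


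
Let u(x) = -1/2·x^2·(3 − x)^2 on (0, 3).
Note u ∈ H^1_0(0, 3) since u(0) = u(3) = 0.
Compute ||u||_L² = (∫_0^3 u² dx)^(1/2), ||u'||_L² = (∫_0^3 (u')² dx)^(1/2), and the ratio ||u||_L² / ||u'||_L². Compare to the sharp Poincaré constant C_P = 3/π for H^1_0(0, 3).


||u||_L² / ||u'||_L² = sqrt(3)/2 < C_P = 3/π.

u(x) = -1/2·x^2·(3 − x)^2, so u'(x) = x*(x*(3 - x) - (x - 3)^2).
u(x) = -1/2·x^2·(3 − x)^2 vanishes at x = 0 and x = 3, so u ∈ H^1_0(0, 3). Differentiate via the product rule and integrate the resulting polynomials term by term.
  ∫_0^3 u² dx = ∫_0^3 (x^8/4 - 3*x^7 + 27*x^6/2 - 27*x^5 + 81*x^4/4) dx. Term by term:
    ∫_0^3 x^8/4 dx = 2187/4;  ∫_0^3 -3*x^7 dx = -19683/8;  ∫_0^3 27*x^6/2 dx = 59049/14;
    ∫_0^3 -27*x^5 dx = -6561/2;  ∫_0^3 81*x^4/4 dx = 19683/20.
  Sum: 2187/4 − 19683/8 + 59049/14 − 6561/2 + 19683/20 = 2187/280.
  ∫_0^3 (u')² dx = ∫_0^3 (4*x^6 - 36*x^5 + 117*x^4 - 162*x^3 + 81*x^2) dx. Term by term:
    ∫_0^3 4*x^6 dx = 8748/7;  ∫_0^3 -36*x^5 dx = -4374;  ∫_0^3 117*x^4 dx = 28431/5;
    ∫_0^3 -162*x^3 dx = -6561/2;  ∫_0^3 81*x^2 dx = 729.
  Sum: 8748/7 − 4374 + 28431/5 − 6561/2 + 729 = 729/70.
∫_0^3 u² dx = 2187/280, so ||u||_L² = 27*sqrt(210)/140.
∫_0^3 (u')² dx = 729/70, so ||u'||_L² = 27*sqrt(70)/70.
Ratio ||u||_L² / ||u'||_L² = sqrt(3)/2.
Sharp Poincaré constant on H^1_0(0, 3) is C_P = L/π = 3/π, achieved by sin(π/3·x).
A polynomial bump cannot attain the sharp Poincaré constant (only the first sine eigenfunction does), so the ratio is strictly less than C_P, consistent with ||u||_L² ≤ C_P ||u'||_L².


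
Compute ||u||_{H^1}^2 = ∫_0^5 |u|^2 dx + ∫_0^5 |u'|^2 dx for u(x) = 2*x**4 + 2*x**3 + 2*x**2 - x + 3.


||u||_{H^1}^2 = 153981125/63

The H^1 norm (squared) on an interval (0, L) is
  ||u||_{H^1}^2 = ∫_0^L u(x)^2 dx + ∫_0^L u'(x)^2 dx.
Compute u'(x) = 8*x**3 + 6*x**2 + 4*x - 1.
Then u(x)^2 = 4*x**8 + 8*x**7 + 12*x**6 + 4*x**5 + 12*x**4 + 8*x**3 + 13*x**2 - 6*x + 9 and u'(x)^2 = 64*x**6 + 96*x**5 + 100*x**4 + 32*x**3 + 4*x**2 - 8*x + 1.
Integrate each monomial from 0 to 5 using ∫_0^5 c·x^n dx = c·5^(n+1)/(n+1):
  ∫_0^5 u(x)^2 dx = ∫_0^5 (4*x^8 + 8*x^7 + 12*x^6 + 4*x^5 + 12*x^4 + 8*x^3 + 13*x^2 - 6*x + 9) dx. Term by term:
    ∫_0^5 4*x^8 dx = 7812500/9;  ∫_0^5 8*x^7 dx = 390625;  ∫_0^5 12*x^6 dx = 937500/7;
    ∫_0^5 4*x^5 dx = 31250/3;  ∫_0^5 12*x^4 dx = 7500;  ∫_0^5 8*x^3 dx = 1250;
    ∫_0^5 13*x^2 dx = 1625/3;  ∫_0^5 -6*x dx = -75;  ∫_0^5 9 dx = 45.
  Sum: 7812500/9 + 390625 + 937500/7 + 31250/3 + 7500 + 1250 + 1625/3 − 75 + 45 = 88974110/63.
  ∫_0^5 u'(x)^2 dx = ∫_0^5 (64*x^6 + 96*x^5 + 100*x^4 + 32*x^3 + 4*x^2 - 8*x + 1) dx. Term by term:
    ∫_0^5 64*x^6 dx = 5000000/7;  ∫_0^5 96*x^5 dx = 250000;  ∫_0^5 100*x^4 dx = 62500;
    ∫_0^5 32*x^3 dx = 5000;  ∫_0^5 4*x^2 dx = 500/3;  ∫_0^5 -8*x dx = -100;
    ∫_0^5 1 dx = 5.
  Sum: 5000000/7 + 250000 + 62500 + 5000 + 500/3 − 100 + 5 = 21669005/21.
Adding: ||u||_{H^1}^2 = 88974110/63 + 21669005/21 = 153981125/63.


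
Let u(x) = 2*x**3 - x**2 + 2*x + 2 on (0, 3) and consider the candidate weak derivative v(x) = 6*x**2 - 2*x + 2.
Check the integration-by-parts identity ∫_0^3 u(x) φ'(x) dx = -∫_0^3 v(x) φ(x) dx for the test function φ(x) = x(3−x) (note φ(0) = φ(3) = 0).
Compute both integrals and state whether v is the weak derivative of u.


LHS = -342/5, RHS = -342/5. Yes, v = u' weakly.

u(x) = 2*x**3 - x**2 + 2*x + 2, classical derivative u'(x) = 6*x**2 - 2*x + 2.
φ(x) = x(3−x), so φ'(x) = 3 - 2*x.
Note φ(0) = φ(3) = 0, so the boundary term u·φ vanishes.
LHS = ∫_0^3 u(x) φ'(x) dx = ∫_0^3 (-4*x^4 + 8*x^3 - 7*x^2 + 2*x + 6) dx. Term by term:
  ∫_0^3 -4*x^4 dx = -972/5;  ∫_0^3 8*x^3 dx = 162;  ∫_0^3 -7*x^2 dx = -63;
  ∫_0^3 2*x dx = 9;  ∫_0^3 6 dx = 18.
Sum: -972/5 + 162 − 63 + 9 + 18 = -342/5.
So LHS = -342/5.
∫_0^3 v(x) φ(x) dx = ∫_0^3 (-6*x^4 + 20*x^3 - 8*x^2 + 6*x) dx. Term by term:
  ∫_0^3 -6*x^4 dx = -1458/5;  ∫_0^3 20*x^3 dx = 405;  ∫_0^3 -8*x^2 dx = -72;
  ∫_0^3 6*x dx = 27.
Sum: -1458/5 + 405 − 72 + 27 = 342/5.
So RHS = -∫_0^3 v(x) φ(x) dx = -342/5.
LHS = RHS, so the identity holds for this test φ.
Moreover u is smooth here and v(x) = u'(x) = 6*x**2 - 2*x + 2 pointwise, so the identity holds for every test function. Hence v is the weak derivative of u.


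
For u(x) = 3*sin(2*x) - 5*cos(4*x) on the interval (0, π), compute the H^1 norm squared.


||u||_{H^1(0,π)}^2 = 235*π

u'(x) = 20*sin(4*x) + 6*cos(2*x).
Expand u² and (u')² and integrate term by term on (0, π), using: for integers n ≥ 1, ∫_0^π sin²(nx) dx = ∫_0^π cos²(nx) dx = π/2; for n ≠ n', ∫_0^π sin(nx)sin(n'x) dx = ∫_0^π cos(nx)cos(n'x) dx = 0; and by product-to-sum, ∫_0^π sin(nx)cos(n'x) dx = ½∫_0^π [sin((n+n')x) + sin((n−n')x)] dx, which is 0 when n+n' is even and 2n/(n²−n'²) when n+n' is odd (it need not vanish on (0, π)).
  u² squared terms: (-5)²·∫cos(4x)² dx = 25·π/2 = 25*π/2;  (3)²·∫sin(2x)² dx = 9·π/2 = 9*π/2.
  u² cross terms: 2·(-5)·(3)·∫cos(4x)·sin(2x) dx = -30·(0) = 0.
  So ∫_0^π u² dx = 25*π/2 + 9*π/2 + 0 = 17*π.
  (u')² squared terms: (6)²·∫cos(2x)² dx = 36·π/2 = 18*π;  (20)²·∫sin(4x)² dx = 400·π/2 = 200*π.
  (u')² cross terms: 2·(6)·(20)·∫cos(2x)·sin(4x) dx = 240·(0) = 0.
  So ∫_0^π (u')² dx = 18*π + 200*π + 0 = 218*π.
||u||_{H^1}^2 = (17*π) + (218*π) = 235*π.
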